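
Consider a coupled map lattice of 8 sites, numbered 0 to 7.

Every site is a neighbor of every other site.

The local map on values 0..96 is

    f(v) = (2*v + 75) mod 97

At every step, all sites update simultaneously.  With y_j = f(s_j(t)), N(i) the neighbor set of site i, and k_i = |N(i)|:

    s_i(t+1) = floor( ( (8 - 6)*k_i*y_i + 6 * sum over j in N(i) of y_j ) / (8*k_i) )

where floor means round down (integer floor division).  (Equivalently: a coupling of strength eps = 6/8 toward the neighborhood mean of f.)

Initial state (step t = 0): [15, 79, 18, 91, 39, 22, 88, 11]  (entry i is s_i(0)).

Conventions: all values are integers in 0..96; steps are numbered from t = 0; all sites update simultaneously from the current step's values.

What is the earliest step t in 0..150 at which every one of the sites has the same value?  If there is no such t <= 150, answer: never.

Simulating step by step:
t=0: [15, 79, 18, 91, 39, 22, 88, 11]  (not all equal)
t=1: [28, 33, 29, 36, 35, 30, 35, 27]  (not all equal)
t=2: [40, 41, 40, 42, 42, 40, 42, 39]  (not all equal)
t=3: [59, 59, 59, 59, 59, 59, 59, 59]  (all equal)

Answer: 3
Key observation: Synchronization is absorbing here: once all sites are equal they stay equal, and step 3 is the first all-equal step.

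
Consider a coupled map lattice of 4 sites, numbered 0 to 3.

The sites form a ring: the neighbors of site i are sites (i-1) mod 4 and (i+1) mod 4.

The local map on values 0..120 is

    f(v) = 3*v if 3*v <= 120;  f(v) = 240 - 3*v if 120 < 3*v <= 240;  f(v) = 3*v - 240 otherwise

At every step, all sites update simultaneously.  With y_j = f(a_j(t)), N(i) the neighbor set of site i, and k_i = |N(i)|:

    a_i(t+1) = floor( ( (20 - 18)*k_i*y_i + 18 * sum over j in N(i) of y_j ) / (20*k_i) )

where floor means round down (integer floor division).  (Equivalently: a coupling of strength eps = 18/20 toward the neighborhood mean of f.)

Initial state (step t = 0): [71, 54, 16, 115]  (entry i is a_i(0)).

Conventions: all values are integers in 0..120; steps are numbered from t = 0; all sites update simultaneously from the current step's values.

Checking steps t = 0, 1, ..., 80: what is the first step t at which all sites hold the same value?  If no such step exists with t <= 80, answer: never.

Simulating step by step:
t=0: [71, 54, 16, 115]  (not all equal)
t=1: [85, 41, 87, 44]  (not all equal)
t=2: [102, 27, 103, 27]  (not all equal)
t=3: [79, 68, 79, 68]  (not all equal)
t=4: [32, 6, 32, 6]  (not all equal)
t=5: [25, 88, 25, 88]  (not all equal)
t=6: [29, 69, 29, 69]  (not all equal)
t=7: [38, 81, 38, 81]  (not all equal)
t=8: [14, 102, 14, 102]  (not all equal)
t=9: [63, 44, 63, 44]  (not all equal)
t=10: [102, 56, 102, 56]  (not all equal)
t=11: [71, 66, 71, 66]  (not all equal)
t=12: [40, 28, 40, 28]  (not all equal)
t=13: [87, 116, 87, 116]  (not all equal)
t=14: [99, 29, 99, 29]  (not all equal)
t=15: [84, 60, 84, 60]  (not all equal)
t=16: [55, 16, 55, 16]  (not all equal)
t=17: [50, 72, 50, 72]  (not all equal)
t=18: [30, 83, 30, 83]  (not all equal)
t=19: [17, 81, 17, 81]  (not all equal)
t=20: [7, 46, 7, 46]  (not all equal)
t=21: [93, 29, 93, 29]  (not all equal)
t=22: [82, 43, 82, 43]  (not all equal)
t=23: [100, 16, 100, 16]  (not all equal)
t=24: [49, 58, 49, 58]  (not all equal)
t=25: [68, 90, 68, 90]  (not all equal)
t=26: [30, 35, 30, 35]  (not all equal)
t=27: [103, 91, 103, 91]  (not all equal)
t=28: [36, 65, 36, 65]  (not all equal)
t=29: [51, 101, 51, 101]  (not all equal)
t=30: [65, 84, 65, 84]  (not all equal)
t=31: [15, 41, 15, 41]  (not all equal)
t=32: [109, 52, 109, 52]  (not all equal)
t=33: [84, 86, 84, 86]  (not all equal)
t=34: [17, 12, 17, 12]  (not all equal)
t=35: [37, 49, 37, 49]  (not all equal)
t=36: [94, 109, 94, 109]  (not all equal)
t=37: [82, 46, 82, 46]  (not all equal)
t=38: [92, 15, 92, 15]  (not all equal)
t=39: [44, 36, 44, 36]  (not all equal)
t=40: [108, 108, 108, 108]  (all equal)

Answer: 40
Key observation: Synchronization is absorbing here: once all sites are equal they stay equal, and step 40 is the first all-equal step.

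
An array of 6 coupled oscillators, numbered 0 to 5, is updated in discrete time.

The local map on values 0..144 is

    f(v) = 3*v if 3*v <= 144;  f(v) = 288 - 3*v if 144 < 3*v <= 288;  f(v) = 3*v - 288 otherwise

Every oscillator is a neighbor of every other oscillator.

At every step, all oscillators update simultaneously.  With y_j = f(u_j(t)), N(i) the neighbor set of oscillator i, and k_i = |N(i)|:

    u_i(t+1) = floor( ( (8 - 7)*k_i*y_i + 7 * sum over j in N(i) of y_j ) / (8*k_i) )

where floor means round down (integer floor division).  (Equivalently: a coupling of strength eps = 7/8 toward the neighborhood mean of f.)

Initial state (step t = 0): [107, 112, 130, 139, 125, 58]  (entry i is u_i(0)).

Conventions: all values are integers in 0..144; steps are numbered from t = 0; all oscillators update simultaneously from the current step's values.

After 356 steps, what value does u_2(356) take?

Answer: u_2(356) = 0
Key observation: The state at step 4, [0, 0, 0, 0, 0, 0], reappears at step 5: the system is in a cycle of period 1 from step 4 on.  Therefore the state at step 356 equals the state at step 4 + ((356 - 4) mod 1) = 4, which is [0, 0, 0, 0, 0, 0].

Derivation:
t=0: [107, 112, 130, 139, 125, 58]
t=1: [88, 87, 84, 83, 85, 84]
t=2: [32, 32, 32, 32, 32, 32]
t=3: [96, 96, 96, 96, 96, 96]
t=4: [0, 0, 0, 0, 0, 0]
t=5: [0, 0, 0, 0, 0, 0]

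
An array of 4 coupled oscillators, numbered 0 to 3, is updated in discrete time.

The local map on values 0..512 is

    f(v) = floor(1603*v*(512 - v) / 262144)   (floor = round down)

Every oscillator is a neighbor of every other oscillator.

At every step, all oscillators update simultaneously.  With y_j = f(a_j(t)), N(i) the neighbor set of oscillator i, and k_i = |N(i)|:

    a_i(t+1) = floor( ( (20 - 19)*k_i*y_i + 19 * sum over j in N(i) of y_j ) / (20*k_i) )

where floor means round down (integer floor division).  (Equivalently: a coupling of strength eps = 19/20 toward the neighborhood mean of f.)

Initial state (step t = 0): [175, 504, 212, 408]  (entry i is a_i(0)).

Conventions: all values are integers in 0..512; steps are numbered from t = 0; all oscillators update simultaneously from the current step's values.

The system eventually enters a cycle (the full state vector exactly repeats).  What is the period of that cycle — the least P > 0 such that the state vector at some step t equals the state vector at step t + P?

Simulating step by step:
t=0: [175, 504, 212, 408]
t=1: [230, 320, 223, 257]
t=2: [389, 395, 390, 388]
t=3: [288, 291, 289, 288]
t=4: [393, 393, 393, 393]
t=5: [285, 285, 285, 285]
t=6: [395, 395, 395, 395]
t=7: [282, 282, 282, 282]
t=8: [396, 396, 396, 396]
t=9: [280, 280, 280, 280]
t=10: [397, 397, 397, 397]
t=11: [279, 279, 279, 279]
t=12: [397, 397, 397, 397]

Answer: 2
Key observation: The state at step 10, [397, 397, 397, 397], reappears at step 12 — and no state repeats earlier — so the cycle the system enters has period 2.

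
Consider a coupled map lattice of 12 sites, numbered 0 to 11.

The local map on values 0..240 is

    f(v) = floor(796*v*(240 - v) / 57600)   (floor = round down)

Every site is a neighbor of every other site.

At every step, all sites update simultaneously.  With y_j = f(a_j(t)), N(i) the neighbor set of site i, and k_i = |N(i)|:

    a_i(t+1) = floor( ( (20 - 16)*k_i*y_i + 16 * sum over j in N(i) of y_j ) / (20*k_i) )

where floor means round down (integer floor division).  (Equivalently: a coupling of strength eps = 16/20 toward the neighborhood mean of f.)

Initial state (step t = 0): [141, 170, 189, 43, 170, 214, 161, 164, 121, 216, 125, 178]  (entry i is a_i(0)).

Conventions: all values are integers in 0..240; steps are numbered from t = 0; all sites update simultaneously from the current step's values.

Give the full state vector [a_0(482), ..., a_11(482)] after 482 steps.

Answer: [198, 198, 198, 198, 198, 198, 198, 198, 198, 198, 198, 198]
Key observation: The state at step 6, [198, 198, 198, 198, 198, 198, 198, 198, 198, 198, 198, 198], reappears at step 8: the system is in a cycle of period 2 from step 6 on.  Therefore the state at step 482 equals the state at step 6 + ((482 - 6) mod 2) = 6, which is [198, 198, 198, 198, 198, 198, 198, 198, 198, 198, 198, 198].

Derivation:
t=0: [141, 170, 189, 43, 170, 214, 161, 164, 121, 216, 125, 178]
t=1: [156, 152, 148, 146, 152, 141, 154, 153, 156, 140, 156, 151]
t=2: [184, 185, 185, 185, 185, 186, 185, 185, 184, 186, 184, 185]
t=3: [140, 140, 140, 140, 140, 139, 140, 140, 140, 139, 140, 140]
t=4: [193, 193, 193, 193, 193, 193, 193, 193, 193, 193, 193, 193]
t=5: [125, 125, 125, 125, 125, 125, 125, 125, 125, 125, 125, 125]
t=6: [198, 198, 198, 198, 198, 198, 198, 198, 198, 198, 198, 198]
t=7: [114, 114, 114, 114, 114, 114, 114, 114, 114, 114, 114, 114]
t=8: [198, 198, 198, 198, 198, 198, 198, 198, 198, 198, 198, 198]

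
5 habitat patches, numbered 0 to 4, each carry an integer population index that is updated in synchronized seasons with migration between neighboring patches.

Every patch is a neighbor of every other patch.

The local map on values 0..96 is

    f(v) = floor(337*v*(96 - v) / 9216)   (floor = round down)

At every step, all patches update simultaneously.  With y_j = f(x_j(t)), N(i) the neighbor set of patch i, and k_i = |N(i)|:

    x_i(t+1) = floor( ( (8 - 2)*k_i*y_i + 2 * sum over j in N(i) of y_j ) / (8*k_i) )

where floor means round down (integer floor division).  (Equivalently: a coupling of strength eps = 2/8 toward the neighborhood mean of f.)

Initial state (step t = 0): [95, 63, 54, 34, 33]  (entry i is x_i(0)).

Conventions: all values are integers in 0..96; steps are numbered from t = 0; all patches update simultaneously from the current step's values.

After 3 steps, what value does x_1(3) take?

Simulating step by step:
t=0: [95, 63, 54, 34, 33]
t=1: [21, 71, 76, 72, 71]
t=2: [58, 62, 56, 62, 62]
t=3: [79, 77, 80, 77, 77]

Answer: x_1(3) = 77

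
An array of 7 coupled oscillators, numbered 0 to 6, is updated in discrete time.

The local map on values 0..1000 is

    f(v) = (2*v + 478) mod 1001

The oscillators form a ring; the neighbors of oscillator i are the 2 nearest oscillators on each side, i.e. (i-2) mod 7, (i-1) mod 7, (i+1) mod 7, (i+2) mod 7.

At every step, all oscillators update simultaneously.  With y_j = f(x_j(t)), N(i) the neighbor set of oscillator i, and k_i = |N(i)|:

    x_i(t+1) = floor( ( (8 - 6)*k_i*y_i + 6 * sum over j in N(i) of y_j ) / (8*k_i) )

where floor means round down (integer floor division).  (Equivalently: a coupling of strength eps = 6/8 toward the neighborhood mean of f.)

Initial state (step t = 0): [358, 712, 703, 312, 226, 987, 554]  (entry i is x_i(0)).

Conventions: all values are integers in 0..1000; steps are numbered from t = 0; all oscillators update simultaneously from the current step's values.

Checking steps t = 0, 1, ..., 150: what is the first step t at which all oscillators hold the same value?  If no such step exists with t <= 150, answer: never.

Simulating step by step:
t=0: [358, 712, 703, 312, 226, 987, 554]  (not all equal)
t=1: [576, 555, 619, 618, 611, 451, 610]  (not all equal)
t=2: [603, 663, 671, 624, 644, 608, 604]  (not all equal)
t=3: [733, 746, 762, 758, 739, 709, 723]  (not all equal)
t=4: [758, 778, 723, 776, 765, 938, 936]  (not all equal)
t=5: [558, 437, 429, 253, 311, 345, 346]  (not all equal)
t=6: [339, 477, 463, 424, 335, 387, 269]  (not all equal)
t=7: [245, 276, 299, 312, 223, 183, 188]  (not all equal)
t=8: [579, 381, 397, 376, 582, 744, 731]  (not all equal)
t=9: [611, 448, 394, 454, 611, 699, 699]  (not all equal)
t=10: [622, 510, 470, 511, 624, 717, 714]  (not all equal)
t=11: [692, 600, 562, 602, 693, 762, 761]  (not all equal)
t=12: [642, 758, 728, 571, 643, 638, 699]  (not all equal)
t=13: [856, 846, 821, 800, 787, 754, 831]  (not all equal)
t=14: [311, 139, 119, 266, 259, 331, 295]  (not all equal)
t=15: [339, 356, 527, 491, 423, 254, 389]  (not all equal)
t=16: [406, 309, 343, 495, 499, 470, 373]  (not all equal)
t=17: [240, 237, 289, 332, 356, 376, 295]  (not all equal)
t=18: [483, 466, 433, 302, 139, 311, 453]  (not all equal)
t=19: [342, 336, 402, 321, 358, 336, 415]  (not all equal)
t=20: [206, 200, 186, 174, 208, 183, 199]  (not all equal)
t=21: [869, 864, 866, 856, 860, 864, 876]  (not all equal)
t=22: [211, 208, 202, 199, 204, 205, 210]  (not all equal)
t=23: [892, 890, 887, 884, 886, 889, 893]  (not all equal)
t=24: [256, 254, 251, 250, 251, 253, 256]  (not all equal)
t=25: [986, 984, 982, 981, 982, 984, 986]  (not all equal)
t=26: [445, 443, 441, 441, 441, 443, 445]  (not all equal)
t=27: [364, 363, 361, 360, 361, 363, 364]  (not all equal)
t=28: [203, 201, 200, 200, 200, 201, 203]  (not all equal)
t=29: [881, 880, 879, 878, 879, 880, 881]  (not all equal)
t=30: [236, 235, 234, 234, 234, 235, 236]  (not all equal)
t=31: [948, 948, 947, 946, 947, 948, 948]  (not all equal)
t=32: [371, 370, 370, 370, 370, 370, 371]  (not all equal)
t=33: [217, 217, 217, 217, 217, 217, 217]  (all equal)

Answer: 33
Key observation: Synchronization is absorbing here: once all oscillators are equal they stay equal, and step 33 is the first all-equal step.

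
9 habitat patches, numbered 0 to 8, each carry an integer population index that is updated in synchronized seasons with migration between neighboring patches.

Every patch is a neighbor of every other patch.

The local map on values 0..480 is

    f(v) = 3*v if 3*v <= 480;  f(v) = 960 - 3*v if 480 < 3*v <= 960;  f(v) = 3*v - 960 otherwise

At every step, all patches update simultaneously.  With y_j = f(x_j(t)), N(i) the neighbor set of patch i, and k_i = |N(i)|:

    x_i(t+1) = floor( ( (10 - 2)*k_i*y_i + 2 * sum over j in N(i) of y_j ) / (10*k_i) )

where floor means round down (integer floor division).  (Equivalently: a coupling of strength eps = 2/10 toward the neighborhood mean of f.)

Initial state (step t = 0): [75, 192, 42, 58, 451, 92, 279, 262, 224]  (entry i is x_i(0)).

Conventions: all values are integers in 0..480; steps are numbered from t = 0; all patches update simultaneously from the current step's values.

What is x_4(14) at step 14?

Answer: x_4(14) = 44

Derivation:
t=0: [75, 192, 42, 58, 451, 92, 279, 262, 224]
t=1: [228, 351, 151, 188, 358, 267, 149, 188, 277]
t=2: [275, 133, 412, 368, 149, 184, 408, 368, 161]
t=3: [171, 376, 281, 178, 413, 383, 271, 178, 437]
t=4: [410, 193, 154, 393, 279, 210, 177, 393, 335]
t=5: [271, 357, 420, 231, 157, 317, 394, 231, 96]
t=6: [165, 138, 284, 258, 417, 59, 224, 258, 275]
t=7: [416, 377, 139, 200, 281, 193, 279, 200, 160]
t=8: [290, 199, 390, 346, 158, 362, 162, 346, 439]
t=9: [126, 337, 219, 116, 423, 153, 423, 116, 332]
t=10: [356, 103, 298, 333, 303, 419, 303, 333, 91]
t=11: [114, 270, 81, 61, 70, 261, 70, 61, 242]
t=12: [313, 164, 236, 190, 211, 185, 211, 190, 229]
t=13: [87, 434, 266, 373, 324, 385, 324, 373, 282]
t=14: [237, 300, 160, 158, 44, 186, 44, 158, 123]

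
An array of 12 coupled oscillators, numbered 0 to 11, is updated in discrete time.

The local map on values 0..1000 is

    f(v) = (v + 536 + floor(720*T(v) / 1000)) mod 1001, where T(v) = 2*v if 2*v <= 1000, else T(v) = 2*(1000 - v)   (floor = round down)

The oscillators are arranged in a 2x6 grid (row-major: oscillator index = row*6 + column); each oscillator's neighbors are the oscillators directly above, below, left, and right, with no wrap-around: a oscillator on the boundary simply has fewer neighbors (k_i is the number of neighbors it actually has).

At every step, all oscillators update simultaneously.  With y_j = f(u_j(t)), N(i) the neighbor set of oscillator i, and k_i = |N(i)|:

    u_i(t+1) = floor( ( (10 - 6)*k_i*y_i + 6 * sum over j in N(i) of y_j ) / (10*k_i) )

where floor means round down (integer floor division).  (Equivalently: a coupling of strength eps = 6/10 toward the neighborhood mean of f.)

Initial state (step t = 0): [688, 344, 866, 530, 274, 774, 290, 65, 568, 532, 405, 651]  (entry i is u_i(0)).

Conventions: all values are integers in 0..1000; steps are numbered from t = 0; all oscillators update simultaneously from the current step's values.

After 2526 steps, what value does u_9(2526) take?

Answer: u_9(2526) = 677
Key observation: The state at step 8, [677, 677, 677, 677, 677, 677, 677, 677, 677, 677, 677, 677], reappears at step 9: the system is in a cycle of period 1 from step 8 on.  Therefore the state at step 2526 equals the state at step 8 + ((2526 - 8) mod 1) = 8, which is [677, 677, 677, 677, 677, 677, 677, 677, 677, 677, 677, 677].

Derivation:
t=0: [688, 344, 866, 530, 274, 774, 290, 65, 568, 532, 405, 651]
t=1: [453, 541, 605, 603, 460, 520, 506, 545, 695, 693, 535, 622]
t=2: [702, 711, 706, 690, 701, 705, 713, 725, 690, 691, 701, 725]
t=3: [663, 662, 666, 668, 666, 662, 661, 661, 666, 669, 664, 661]
t=4: [683, 682, 681, 680, 681, 682, 683, 683, 681, 680, 681, 683]
t=5: [674, 674, 674, 675, 674, 674, 674, 674, 674, 675, 674, 674]
t=6: [678, 678, 678, 678, 678, 678, 678, 678, 678, 678, 678, 678]
t=7: [676, 676, 676, 676, 676, 676, 676, 676, 676, 676, 676, 676]
t=8: [677, 677, 677, 677, 677, 677, 677, 677, 677, 677, 677, 677]
t=9: [677, 677, 677, 677, 677, 677, 677, 677, 677, 677, 677, 677]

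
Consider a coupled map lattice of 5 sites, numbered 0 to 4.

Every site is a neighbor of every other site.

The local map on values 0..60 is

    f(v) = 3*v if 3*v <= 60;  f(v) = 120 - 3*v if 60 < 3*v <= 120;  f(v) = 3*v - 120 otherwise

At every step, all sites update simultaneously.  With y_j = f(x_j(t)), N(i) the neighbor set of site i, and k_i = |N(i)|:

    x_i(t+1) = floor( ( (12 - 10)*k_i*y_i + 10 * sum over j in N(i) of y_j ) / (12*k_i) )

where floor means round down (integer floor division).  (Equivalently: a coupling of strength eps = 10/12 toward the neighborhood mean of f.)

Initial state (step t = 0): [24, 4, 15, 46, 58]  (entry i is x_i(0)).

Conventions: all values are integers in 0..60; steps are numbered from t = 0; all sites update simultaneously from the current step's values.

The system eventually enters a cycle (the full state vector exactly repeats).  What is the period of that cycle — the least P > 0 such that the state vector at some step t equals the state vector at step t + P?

Answer: 4
Key observation: The state at step 4, [9, 9, 9, 9, 9], reappears at step 8 — and no state repeats earlier — so the cycle the system enters has period 4.

Derivation:
t=0: [24, 4, 15, 46, 58]
t=1: [34, 36, 35, 36, 34]
t=2: [14, 15, 15, 15, 14]
t=3: [43, 43, 43, 43, 43]
t=4: [9, 9, 9, 9, 9]
t=5: [27, 27, 27, 27, 27]
t=6: [39, 39, 39, 39, 39]
t=7: [3, 3, 3, 3, 3]
t=8: [9, 9, 9, 9, 9]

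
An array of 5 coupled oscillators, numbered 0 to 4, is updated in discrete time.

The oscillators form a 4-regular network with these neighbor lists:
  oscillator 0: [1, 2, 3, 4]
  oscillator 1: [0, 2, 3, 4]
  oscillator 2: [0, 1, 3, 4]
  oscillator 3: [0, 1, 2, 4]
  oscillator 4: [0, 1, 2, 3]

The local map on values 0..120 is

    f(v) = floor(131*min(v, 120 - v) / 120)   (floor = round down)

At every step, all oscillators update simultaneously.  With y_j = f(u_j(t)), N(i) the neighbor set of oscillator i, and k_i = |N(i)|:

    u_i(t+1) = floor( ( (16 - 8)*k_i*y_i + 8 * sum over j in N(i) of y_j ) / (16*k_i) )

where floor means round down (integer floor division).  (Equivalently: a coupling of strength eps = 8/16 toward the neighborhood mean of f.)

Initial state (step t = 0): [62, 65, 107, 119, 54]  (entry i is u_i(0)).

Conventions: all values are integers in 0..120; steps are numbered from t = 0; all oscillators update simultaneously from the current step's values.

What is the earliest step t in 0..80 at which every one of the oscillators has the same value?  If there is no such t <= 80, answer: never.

Simulating step by step:
t=0: [62, 65, 107, 119, 54]  (not all equal)
t=1: [48, 47, 29, 24, 46]  (not all equal)
t=2: [45, 45, 37, 36, 45]  (not all equal)
t=3: [46, 46, 43, 42, 46]  (not all equal)
t=4: [48, 48, 47, 47, 48]  (not all equal)
t=5: [51, 51, 51, 51, 51]  (all equal)

Answer: 5
Key observation: Synchronization is absorbing here: once all oscillators are equal they stay equal, and step 5 is the first all-equal step.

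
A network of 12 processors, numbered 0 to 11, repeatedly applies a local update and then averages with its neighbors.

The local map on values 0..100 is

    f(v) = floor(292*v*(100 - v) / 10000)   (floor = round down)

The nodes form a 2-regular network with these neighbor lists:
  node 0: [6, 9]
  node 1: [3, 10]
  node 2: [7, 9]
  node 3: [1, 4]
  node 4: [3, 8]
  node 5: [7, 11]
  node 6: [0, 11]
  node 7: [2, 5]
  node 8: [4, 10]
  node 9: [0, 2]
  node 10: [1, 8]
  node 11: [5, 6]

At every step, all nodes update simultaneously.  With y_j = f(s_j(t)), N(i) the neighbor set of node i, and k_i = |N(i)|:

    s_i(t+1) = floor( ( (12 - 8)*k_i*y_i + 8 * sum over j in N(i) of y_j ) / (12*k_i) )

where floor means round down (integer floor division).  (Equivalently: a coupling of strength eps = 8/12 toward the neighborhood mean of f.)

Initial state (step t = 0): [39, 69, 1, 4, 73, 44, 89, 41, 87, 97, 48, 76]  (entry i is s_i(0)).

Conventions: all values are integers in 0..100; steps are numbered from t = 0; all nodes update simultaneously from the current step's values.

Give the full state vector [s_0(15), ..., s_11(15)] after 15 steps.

Simulating step by step:
t=0: [39, 69, 1, 4, 73, 44, 89, 41, 87, 97, 48, 76]
t=1: [35, 48, 26, 43, 33, 64, 50, 47, 54, 26, 55, 50]
t=2: [65, 71, 61, 69, 69, 70, 70, 65, 69, 59, 72, 71]
t=3: [65, 60, 68, 61, 62, 62, 62, 65, 60, 68, 60, 60]
t=4: [65, 69, 64, 69, 69, 68, 68, 65, 69, 64, 70, 68]
t=5: [65, 61, 66, 62, 62, 64, 64, 65, 61, 66, 61, 63]
t=6: [66, 68, 65, 68, 68, 67, 67, 66, 68, 65, 69, 67]
t=7: [65, 62, 65, 63, 63, 64, 64, 65, 62, 65, 62, 64]
t=8: [66, 68, 66, 68, 68, 66, 66, 66, 68, 66, 68, 67]
t=9: [65, 63, 65, 63, 63, 64, 64, 65, 63, 65, 63, 64]
t=10: [66, 68, 66, 68, 68, 66, 66, 66, 68, 66, 68, 67]
t=11: [65, 63, 65, 63, 63, 64, 64, 65, 63, 65, 63, 64]
t=12: [66, 68, 66, 68, 68, 66, 66, 66, 68, 66, 68, 67]
t=13: [65, 63, 65, 63, 63, 64, 64, 65, 63, 65, 63, 64]
t=14: [66, 68, 66, 68, 68, 66, 66, 66, 68, 66, 68, 67]
t=15: [65, 63, 65, 63, 63, 64, 64, 65, 63, 65, 63, 64]

Answer: [65, 63, 65, 63, 63, 64, 64, 65, 63, 65, 63, 64]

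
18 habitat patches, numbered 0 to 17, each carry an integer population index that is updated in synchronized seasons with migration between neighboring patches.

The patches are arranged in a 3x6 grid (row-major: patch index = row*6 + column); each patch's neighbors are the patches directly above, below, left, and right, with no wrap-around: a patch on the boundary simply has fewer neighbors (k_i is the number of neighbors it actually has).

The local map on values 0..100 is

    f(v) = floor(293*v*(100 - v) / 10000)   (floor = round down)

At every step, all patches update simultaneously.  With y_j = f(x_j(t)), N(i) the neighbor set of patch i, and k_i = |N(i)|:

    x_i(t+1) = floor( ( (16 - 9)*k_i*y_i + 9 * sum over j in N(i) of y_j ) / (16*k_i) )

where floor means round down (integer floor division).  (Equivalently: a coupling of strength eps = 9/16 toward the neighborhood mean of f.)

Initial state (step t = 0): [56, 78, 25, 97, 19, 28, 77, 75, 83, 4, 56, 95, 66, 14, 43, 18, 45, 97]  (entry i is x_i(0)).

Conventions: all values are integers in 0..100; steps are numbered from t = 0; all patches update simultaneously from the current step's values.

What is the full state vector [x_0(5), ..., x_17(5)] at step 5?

Simulating step by step:
t=0: [56, 78, 25, 97, 19, 28, 77, 75, 83, 4, 56, 95, 66, 14, 43, 18, 45, 97]
t=1: [59, 55, 42, 24, 45, 42, 58, 48, 44, 27, 51, 31, 52, 50, 53, 47, 54, 27]
t=2: [70, 71, 68, 60, 68, 68, 71, 72, 69, 62, 68, 64, 72, 72, 72, 69, 69, 62]
t=3: [60, 60, 63, 67, 64, 64, 59, 59, 62, 66, 64, 65, 59, 59, 60, 62, 63, 66]
t=4: [70, 69, 67, 65, 66, 66, 70, 69, 68, 66, 66, 66, 70, 70, 69, 68, 67, 66]
t=5: [61, 62, 63, 65, 65, 65, 61, 61, 63, 64, 64, 65, 61, 61, 62, 63, 64, 64]

Answer: [61, 62, 63, 65, 65, 65, 61, 61, 63, 64, 64, 65, 61, 61, 62, 63, 64, 64]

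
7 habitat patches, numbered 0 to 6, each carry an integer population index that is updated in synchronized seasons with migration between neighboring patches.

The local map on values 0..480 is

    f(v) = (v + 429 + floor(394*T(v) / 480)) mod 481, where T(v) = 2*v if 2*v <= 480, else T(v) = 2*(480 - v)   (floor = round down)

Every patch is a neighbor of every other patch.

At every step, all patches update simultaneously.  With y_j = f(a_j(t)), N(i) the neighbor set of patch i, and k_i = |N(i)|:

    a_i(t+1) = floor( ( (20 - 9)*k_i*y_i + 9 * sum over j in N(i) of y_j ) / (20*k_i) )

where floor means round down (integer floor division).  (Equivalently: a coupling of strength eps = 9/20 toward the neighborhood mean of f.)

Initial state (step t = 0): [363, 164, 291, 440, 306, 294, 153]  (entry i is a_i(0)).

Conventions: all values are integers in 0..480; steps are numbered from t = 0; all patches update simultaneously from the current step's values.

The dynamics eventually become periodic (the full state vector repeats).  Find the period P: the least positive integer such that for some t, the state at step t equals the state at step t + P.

Answer: 4
Key observation: The state at step 16, [269, 155, 269, 155, 269, 269, 155], reappears at step 20 — and no state repeats earlier — so the cycle the system enters has period 4.

Derivation:
t=0: [363, 164, 291, 440, 306, 294, 153]
t=1: [115, 285, 137, 320, 132, 136, 272]
t=2: [221, 136, 249, 125, 242, 248, 140]
t=3: [116, 238, 138, 225, 140, 138, 243]
t=4: [229, 153, 256, 137, 259, 256, 155]
t=5: [135, 268, 144, 248, 143, 144, 271]
t=6: [260, 155, 271, 160, 270, 271, 154]
t=7: [147, 275, 144, 281, 144, 144, 274]
t=8: [275, 153, 272, 151, 272, 272, 153]
t=9: [139, 269, 140, 266, 140, 140, 269]
t=10: [263, 152, 264, 153, 264, 264, 152]
t=11: [145, 270, 144, 271, 144, 144, 270]
t=12: [274, 155, 272, 155, 272, 272, 155]
t=13: [141, 273, 142, 273, 142, 142, 273]
t=14: [266, 151, 267, 151, 267, 267, 151]
t=15: [142, 267, 142, 267, 142, 142, 267]
t=16: [269, 155, 269, 155, 269, 269, 155]
t=17: [143, 274, 143, 274, 143, 143, 274]
t=18: [269, 152, 269, 152, 269, 269, 152]
t=19: [142, 268, 142, 268, 142, 142, 268]
t=20: [269, 155, 269, 155, 269, 269, 155]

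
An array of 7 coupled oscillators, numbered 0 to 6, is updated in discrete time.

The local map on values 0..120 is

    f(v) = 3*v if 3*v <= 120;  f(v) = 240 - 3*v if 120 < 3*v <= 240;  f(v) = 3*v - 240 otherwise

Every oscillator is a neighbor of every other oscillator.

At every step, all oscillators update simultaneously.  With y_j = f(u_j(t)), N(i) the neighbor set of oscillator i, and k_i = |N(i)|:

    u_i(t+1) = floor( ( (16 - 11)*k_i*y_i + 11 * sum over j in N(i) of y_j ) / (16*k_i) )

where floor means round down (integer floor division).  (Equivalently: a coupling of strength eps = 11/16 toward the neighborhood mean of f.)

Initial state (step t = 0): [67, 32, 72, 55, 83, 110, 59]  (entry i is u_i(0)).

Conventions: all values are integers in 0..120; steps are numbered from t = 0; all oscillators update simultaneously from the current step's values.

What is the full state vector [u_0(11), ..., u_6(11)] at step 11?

Answer: [75, 75, 75, 75, 75, 75, 75]

Derivation:
t=0: [67, 32, 72, 55, 83, 110, 59]
t=1: [53, 64, 50, 60, 47, 63, 57]
t=2: [73, 66, 74, 68, 76, 67, 70]
t=3: [26, 31, 26, 29, 25, 30, 28]
t=4: [82, 85, 82, 84, 81, 84, 83]
t=5: [8, 10, 8, 9, 7, 9, 9]
t=6: [25, 26, 25, 25, 24, 25, 25]
t=7: [75, 75, 75, 75, 74, 75, 75]
t=8: [15, 15, 15, 15, 15, 15, 15]
t=9: [45, 45, 45, 45, 45, 45, 45]
t=10: [105, 105, 105, 105, 105, 105, 105]
t=11: [75, 75, 75, 75, 75, 75, 75]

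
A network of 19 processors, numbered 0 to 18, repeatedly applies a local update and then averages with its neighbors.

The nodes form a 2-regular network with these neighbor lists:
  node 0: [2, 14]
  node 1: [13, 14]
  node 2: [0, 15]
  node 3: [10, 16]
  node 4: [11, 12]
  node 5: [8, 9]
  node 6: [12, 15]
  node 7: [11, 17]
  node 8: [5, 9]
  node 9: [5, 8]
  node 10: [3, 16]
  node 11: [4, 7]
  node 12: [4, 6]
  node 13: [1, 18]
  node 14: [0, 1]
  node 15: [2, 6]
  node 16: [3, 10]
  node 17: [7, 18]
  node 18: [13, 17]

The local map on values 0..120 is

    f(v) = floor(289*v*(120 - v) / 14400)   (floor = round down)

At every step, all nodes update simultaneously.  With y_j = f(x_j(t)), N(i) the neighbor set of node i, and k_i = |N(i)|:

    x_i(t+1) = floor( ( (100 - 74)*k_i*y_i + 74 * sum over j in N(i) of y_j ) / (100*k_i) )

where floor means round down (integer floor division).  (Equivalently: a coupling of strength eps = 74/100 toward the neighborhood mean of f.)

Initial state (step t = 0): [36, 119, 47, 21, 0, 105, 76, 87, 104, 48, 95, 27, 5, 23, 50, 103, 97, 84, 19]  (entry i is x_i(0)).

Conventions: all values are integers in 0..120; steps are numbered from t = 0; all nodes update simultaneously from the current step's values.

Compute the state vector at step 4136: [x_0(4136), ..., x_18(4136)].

Answer: [70, 70, 70, 70, 70, 70, 70, 70, 70, 70, 70, 70, 70, 70, 70, 70, 70, 70, 70]
Key observation: The state at step 5, [70, 70, 70, 70, 70, 70, 70, 70, 70, 70, 70, 70, 70, 70, 70, 70, 70, 70, 70], reappears at step 6: the system is in a cycle of period 1 from step 5 on.  Therefore the state at step 4136 equals the state at step 5 + ((4136 - 5) mod 1) = 5, which is [70, 70, 70, 70, 70, 70, 70, 70, 70, 70, 70, 70, 70, 70, 70, 70, 70, 70, 70].

Derivation:
t=0: [36, 119, 47, 21, 0, 105, 76, 87, 104, 48, 95, 27, 5, 23, 50, 103, 97, 84, 19]
t=1: [66, 42, 52, 44, 22, 45, 34, 55, 45, 41, 43, 34, 27, 26, 41, 59, 44, 50, 48]
t=2: [68, 59, 71, 66, 51, 66, 60, 65, 66, 66, 66, 57, 50, 62, 67, 66, 66, 70, 61]
t=3: [70, 71, 70, 71, 70, 71, 70, 71, 71, 71, 71, 70, 70, 72, 71, 70, 71, 71, 71]
t=4: [69, 69, 70, 69, 70, 69, 70, 69, 69, 69, 69, 69, 70, 69, 69, 70, 69, 69, 69]
t=5: [70, 70, 70, 70, 70, 70, 70, 70, 70, 70, 70, 70, 70, 70, 70, 70, 70, 70, 70]
t=6: [70, 70, 70, 70, 70, 70, 70, 70, 70, 70, 70, 70, 70, 70, 70, 70, 70, 70, 70]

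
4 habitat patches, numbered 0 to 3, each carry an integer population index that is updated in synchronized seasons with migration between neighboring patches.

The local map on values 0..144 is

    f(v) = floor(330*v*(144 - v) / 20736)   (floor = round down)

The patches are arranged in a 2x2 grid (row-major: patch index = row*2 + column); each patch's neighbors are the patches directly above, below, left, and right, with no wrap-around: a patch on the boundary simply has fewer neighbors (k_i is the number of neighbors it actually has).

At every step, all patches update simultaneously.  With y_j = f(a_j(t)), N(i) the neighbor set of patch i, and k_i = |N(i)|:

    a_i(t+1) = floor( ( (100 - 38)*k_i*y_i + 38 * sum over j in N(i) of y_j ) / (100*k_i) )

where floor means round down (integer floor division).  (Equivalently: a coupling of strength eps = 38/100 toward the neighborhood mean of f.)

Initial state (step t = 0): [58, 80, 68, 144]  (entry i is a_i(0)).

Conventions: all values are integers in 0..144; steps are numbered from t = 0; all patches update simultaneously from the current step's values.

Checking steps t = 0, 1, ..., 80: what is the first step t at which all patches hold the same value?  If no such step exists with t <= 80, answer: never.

Answer: 3
Key observation: Synchronization is absorbing here: once all patches are equal they stay equal, and step 3 is the first all-equal step.

Derivation:
t=0: [58, 80, 68, 144]  (not all equal)
t=1: [79, 65, 65, 30]  (not all equal)
t=2: [81, 75, 75, 64]  (not all equal)
t=3: [81, 81, 81, 81]  (all equal)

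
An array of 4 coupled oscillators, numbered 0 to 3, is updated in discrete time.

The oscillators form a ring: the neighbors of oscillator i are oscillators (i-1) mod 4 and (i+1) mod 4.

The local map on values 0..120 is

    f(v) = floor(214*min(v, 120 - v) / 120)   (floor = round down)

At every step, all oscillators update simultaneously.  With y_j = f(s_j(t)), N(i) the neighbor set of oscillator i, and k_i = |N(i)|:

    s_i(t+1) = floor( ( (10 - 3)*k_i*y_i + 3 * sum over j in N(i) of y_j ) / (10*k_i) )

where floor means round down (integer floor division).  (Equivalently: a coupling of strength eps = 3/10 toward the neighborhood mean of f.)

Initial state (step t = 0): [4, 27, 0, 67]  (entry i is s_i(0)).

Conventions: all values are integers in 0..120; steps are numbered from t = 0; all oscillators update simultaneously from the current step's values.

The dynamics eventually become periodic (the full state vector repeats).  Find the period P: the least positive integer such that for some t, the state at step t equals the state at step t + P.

Answer: 4
Key observation: The state at step 83, [82, 82, 82, 82], reappears at step 87 — and no state repeats earlier — so the cycle the system enters has period 4.

Derivation:
t=0: [4, 27, 0, 67]
t=1: [26, 34, 21, 66]
t=2: [55, 54, 49, 79]
t=3: [93, 94, 86, 78]
t=4: [51, 48, 60, 68]
t=5: [89, 89, 101, 93]
t=6: [53, 51, 38, 46]
t=7: [91, 87, 72, 81]
t=8: [54, 61, 78, 68]
t=9: [96, 99, 81, 89]
t=10: [43, 42, 62, 55]
t=11: [79, 78, 97, 95]
t=12: [68, 68, 46, 47]
t=13: [90, 90, 83, 84]
t=14: [54, 54, 63, 62]
t=15: [97, 96, 100, 101]
t=16: [39, 40, 35, 34]
t=17: [67, 69, 63, 61]
t=18: [95, 92, 99, 102]
t=19: [42, 46, 38, 34]
t=20: [73, 78, 68, 63]
t=21: [84, 78, 90, 96]
t=22: [62, 69, 54, 46]
t=23: [97, 92, 93, 87]
t=24: [44, 47, 49, 53]
t=25: [81, 82, 87, 90]
t=26: [66, 65, 58, 56]
t=27: [96, 98, 101, 99]
t=28: [40, 38, 34, 37]
t=29: [69, 66, 61, 65]
t=30: [92, 96, 102, 97]
t=31: [46, 41, 34, 40]
t=32: [79, 72, 63, 71]
t=33: [76, 85, 96, 87]
t=34: [72, 61, 47, 58]
t=35: [90, 98, 89, 97]
t=36: [49, 43, 50, 44]
t=37: [84, 79, 85, 81]
t=38: [66, 70, 64, 67]
t=39: [94, 91, 96, 95]
t=40: [46, 48, 43, 44]
t=41: [81, 83, 77, 78]
t=42: [69, 67, 74, 73]
t=43: [89, 91, 83, 83]
t=44: [55, 53, 62, 63]
t=45: [97, 95, 101, 100]
t=46: [40, 41, 34, 35]
t=47: [69, 70, 62, 63]
t=48: [91, 91, 100, 99]
t=49: [48, 48, 37, 38]
t=50: [82, 82, 68, 69]
t=51: [70, 70, 87, 86]
t=52: [84, 84, 62, 64]
t=53: [69, 69, 96, 94]
t=54: [83, 82, 49, 52]
t=55: [69, 69, 84, 87]
t=56: [85, 86, 67, 63]
t=57: [67, 65, 89, 94]
t=58: [87, 90, 60, 54]
t=59: [62, 61, 97, 91]
t=60: [95, 95, 52, 57]
t=61: [52, 51, 86, 91]
t=62: [85, 85, 63, 58]
t=63: [68, 67, 95, 96]
t=64: [84, 86, 51, 49]
t=65: [66, 65, 85, 84]
t=66: [91, 92, 67, 68]
t=67: [56, 56, 86, 86]
t=68: [93, 93, 65, 65]
t=69: [55, 55, 90, 90]
t=70: [91, 91, 59, 59]
t=71: [59, 59, 96, 96]
t=72: [95, 95, 51, 51]
t=73: [50, 50, 83, 83]
t=74: [85, 85, 68, 68]
t=75: [66, 66, 87, 87]
t=76: [90, 90, 63, 63]
t=77: [60, 60, 93, 93]
t=78: [98, 98, 56, 56]
t=79: [48, 48, 90, 90]
t=80: [80, 80, 57, 57]
t=81: [75, 75, 96, 96]
t=82: [74, 74, 47, 47]
t=83: [82, 82, 82, 82]
t=84: [67, 67, 67, 67]
t=85: [94, 94, 94, 94]
t=86: [46, 46, 46, 46]
t=87: [82, 82, 82, 82]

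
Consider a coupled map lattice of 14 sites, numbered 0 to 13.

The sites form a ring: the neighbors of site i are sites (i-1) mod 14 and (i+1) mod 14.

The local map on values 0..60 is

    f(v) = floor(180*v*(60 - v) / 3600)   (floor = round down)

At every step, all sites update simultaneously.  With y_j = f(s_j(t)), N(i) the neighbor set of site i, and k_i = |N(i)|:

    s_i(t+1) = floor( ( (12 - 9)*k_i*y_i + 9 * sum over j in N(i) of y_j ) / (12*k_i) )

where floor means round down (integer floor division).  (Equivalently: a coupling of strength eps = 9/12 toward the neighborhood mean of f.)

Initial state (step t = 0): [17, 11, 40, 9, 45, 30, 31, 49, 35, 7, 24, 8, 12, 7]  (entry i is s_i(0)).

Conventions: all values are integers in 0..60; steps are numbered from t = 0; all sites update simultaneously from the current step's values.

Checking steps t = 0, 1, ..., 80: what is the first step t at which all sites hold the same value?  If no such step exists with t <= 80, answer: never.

Simulating step by step:
t=0: [17, 11, 40, 9, 45, 30, 31, 49, 35, 7, 24, 8, 12, 7]  (not all equal)
t=1: [25, 35, 28, 32, 33, 40, 37, 39, 27, 36, 25, 31, 21, 28]  (not all equal)
t=2: [43, 43, 43, 44, 42, 42, 40, 42, 42, 43, 43, 42, 43, 42]  (not all equal)
t=3: [36, 36, 35, 36, 36, 38, 37, 38, 36, 36, 36, 36, 36, 36]  (not all equal)
t=4: [43, 43, 43, 43, 42, 42, 41, 42, 42, 43, 43, 43, 43, 43]  (not all equal)
t=5: [36, 36, 36, 36, 36, 37, 37, 37, 36, 36, 36, 36, 36, 36]  (not all equal)
t=6: [43, 43, 43, 43, 42, 42, 42, 42, 42, 43, 43, 43, 43, 43]  (not all equal)
t=7: [36, 36, 36, 36, 36, 37, 37, 37, 36, 36, 36, 36, 36, 36]  (not all equal)

Answer: never
Key observation: The state at step 5 reappears at step 7 — the system is in a cycle of period 2 from step 5 on.  No step 0..7 is synchronized, and the cycle repeats forever, so no step up to 80 (or ever) has all sites equal.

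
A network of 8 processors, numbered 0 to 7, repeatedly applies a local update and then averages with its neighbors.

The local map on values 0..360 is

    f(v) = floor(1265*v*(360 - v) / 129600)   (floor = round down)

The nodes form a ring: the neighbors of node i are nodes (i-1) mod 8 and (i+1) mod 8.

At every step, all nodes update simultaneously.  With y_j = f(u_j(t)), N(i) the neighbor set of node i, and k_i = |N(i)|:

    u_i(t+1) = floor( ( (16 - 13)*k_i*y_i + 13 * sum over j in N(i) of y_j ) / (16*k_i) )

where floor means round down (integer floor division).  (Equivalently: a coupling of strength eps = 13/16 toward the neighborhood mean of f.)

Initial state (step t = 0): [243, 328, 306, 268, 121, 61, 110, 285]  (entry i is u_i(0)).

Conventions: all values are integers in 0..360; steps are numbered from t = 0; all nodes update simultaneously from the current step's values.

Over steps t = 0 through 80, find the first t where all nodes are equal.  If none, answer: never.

Answer: 16
Key observation: Synchronization is absorbing here: once all nodes are equal they stay equal, and step 16 is the first all-equal step.

Derivation:
t=0: [243, 328, 306, 268, 121, 61, 110, 285]  (not all equal)
t=1: [177, 197, 169, 224, 222, 256, 207, 260]  (not all equal)
t=2: [289, 315, 306, 305, 281, 295, 265, 301]  (not all equal)
t=3: [163, 172, 152, 183, 182, 222, 192, 213]  (not all equal)
t=4: [310, 311, 314, 312, 309, 312, 304, 311]  (not all equal)
t=5: [148, 145, 145, 146, 147, 156, 150, 156]  (not all equal)
t=6: [306, 304, 304, 304, 306, 306, 309, 307]  (not all equal)
t=7: [161, 163, 166, 163, 163, 157, 158, 157]  (not all equal)
t=8: [312, 313, 313, 313, 312, 311, 311, 311]  (not all equal)
t=9: [145, 144, 143, 144, 145, 147, 148, 147]  (not all equal)
t=10: [304, 303, 302, 303, 304, 305, 305, 305]  (not all equal)
t=11: [165, 168, 168, 168, 165, 164, 163, 164]  (not all equal)
t=12: [313, 314, 314, 314, 313, 313, 313, 313]  (not all equal)
t=13: [141, 141, 140, 141, 141, 143, 143, 143]  (not all equal)
t=14: [301, 300, 300, 300, 301, 301, 302, 301]  (not all equal)
t=15: [173, 174, 175, 174, 173, 171, 172, 171]  (not all equal)
t=16: [315, 315, 315, 315, 315, 315, 315, 315]  (all equal)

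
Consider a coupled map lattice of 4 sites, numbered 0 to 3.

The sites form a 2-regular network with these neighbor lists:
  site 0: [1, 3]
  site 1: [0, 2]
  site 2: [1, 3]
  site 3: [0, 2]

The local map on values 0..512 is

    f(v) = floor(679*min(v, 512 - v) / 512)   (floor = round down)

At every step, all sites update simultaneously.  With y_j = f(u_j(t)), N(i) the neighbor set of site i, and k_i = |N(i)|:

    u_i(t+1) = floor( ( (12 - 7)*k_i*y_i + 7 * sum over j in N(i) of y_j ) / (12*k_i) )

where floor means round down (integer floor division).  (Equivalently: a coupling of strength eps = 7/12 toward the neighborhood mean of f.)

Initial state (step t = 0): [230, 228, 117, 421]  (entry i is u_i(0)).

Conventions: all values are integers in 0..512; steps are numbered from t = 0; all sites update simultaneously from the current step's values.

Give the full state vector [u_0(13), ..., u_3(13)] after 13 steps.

Simulating step by step:
t=0: [230, 228, 117, 421]
t=1: [250, 260, 187, 184]
t=2: [306, 307, 271, 270]
t=3: [286, 285, 305, 306]
t=4: [292, 292, 281, 280]
t=5: [295, 295, 301, 302]
t=6: [284, 284, 281, 280]
t=7: [303, 303, 305, 305]
t=8: [276, 276, 274, 274]
t=9: [312, 312, 314, 314]
t=10: [264, 264, 262, 262]
t=11: [328, 328, 330, 330]
t=12: [243, 243, 241, 241]
t=13: [321, 321, 319, 319]

Answer: [321, 321, 319, 319]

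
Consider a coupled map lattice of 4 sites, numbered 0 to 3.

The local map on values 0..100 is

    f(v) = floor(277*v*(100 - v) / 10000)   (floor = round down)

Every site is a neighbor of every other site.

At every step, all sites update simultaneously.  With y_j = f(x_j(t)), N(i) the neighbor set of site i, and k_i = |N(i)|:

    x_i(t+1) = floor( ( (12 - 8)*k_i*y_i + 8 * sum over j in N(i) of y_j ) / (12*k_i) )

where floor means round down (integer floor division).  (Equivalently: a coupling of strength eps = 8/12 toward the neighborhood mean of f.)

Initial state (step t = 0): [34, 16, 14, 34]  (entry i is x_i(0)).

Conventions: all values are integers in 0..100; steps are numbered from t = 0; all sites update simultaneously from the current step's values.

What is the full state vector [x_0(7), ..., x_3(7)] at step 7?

Simulating step by step:
t=0: [34, 16, 14, 34]
t=1: [50, 47, 46, 50]
t=2: [68, 68, 68, 68]
t=3: [60, 60, 60, 60]
t=4: [66, 66, 66, 66]
t=5: [62, 62, 62, 62]
t=6: [65, 65, 65, 65]
t=7: [63, 63, 63, 63]

Answer: [63, 63, 63, 63]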